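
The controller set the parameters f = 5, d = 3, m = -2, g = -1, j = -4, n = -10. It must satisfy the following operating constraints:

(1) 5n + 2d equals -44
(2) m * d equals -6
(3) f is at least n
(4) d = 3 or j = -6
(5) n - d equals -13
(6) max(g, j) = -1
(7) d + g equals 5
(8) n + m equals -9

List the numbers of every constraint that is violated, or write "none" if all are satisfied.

The assignment fails constraints 7 and 8.

(1) 5n + 2d = 5(-10) + 2(3) = -44 — satisfied.
(2) m * d = -2 * 3 = -6 — satisfied.
(3) f = 5, n = -10; 5 ≥ -10 — satisfied.
(4) d = 3 = 3 (first disjunct) — satisfied.
(5) n - d = -10 - 3 = -13 — satisfied.
(6) max(-1, -4) = -1 — satisfied.
(7) d + g = 3 + (-1) = 2, not 5 — violated.
(8) n + m = -10 + (-2) = -12, not -9 — violated.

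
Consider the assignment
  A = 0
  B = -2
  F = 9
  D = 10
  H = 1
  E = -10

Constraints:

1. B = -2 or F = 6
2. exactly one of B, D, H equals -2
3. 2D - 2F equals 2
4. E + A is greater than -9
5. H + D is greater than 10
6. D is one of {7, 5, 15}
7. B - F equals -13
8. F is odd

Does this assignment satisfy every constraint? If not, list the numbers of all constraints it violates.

No — constraints 4, 6, and 7 are not satisfied.

1. B = -2 = -2 (first disjunct) — satisfied.
2. B=-2, D=10, H=1; 1 of them equals -2 — satisfied.
3. 2D - 2F = 2(10) - 2(9) = 2 — satisfied.
4. E + A = -10 + 0 = -10; -10 ≤ -9, bound -9 not met — violated.
5. H + D = 1 + 10 = 11; 11 > 10 — satisfied.
6. D = 10 is not in {7, 5, 15} — violated.
7. B - F = -2 - 9 = -11, not -13 — violated.
8. F = 9 is odd — satisfied.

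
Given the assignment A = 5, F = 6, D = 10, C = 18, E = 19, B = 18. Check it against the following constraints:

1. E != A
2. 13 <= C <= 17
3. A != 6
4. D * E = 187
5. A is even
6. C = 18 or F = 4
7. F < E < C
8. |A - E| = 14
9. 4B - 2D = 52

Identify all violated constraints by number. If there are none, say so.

No — constraints 2, 4, 5, 7 are not satisfied.

1. E = 19, A = 5; distinct  holds
2. C = 18 is outside [13, 17]  fails
3. A = 5, and 5 ≠ 6  holds
4. D * E = 10 * 19 = 190, not 187  fails
5. A = 5 is odd  fails
6. C = 18 = 18 (first disjunct)  holds
7. values 6, 19, 18; E = 19 is not < C = 18  fails
8. |5 - 19| = 14  holds
9. 4B - 2D = 4(18) - 2(10) = 52  holds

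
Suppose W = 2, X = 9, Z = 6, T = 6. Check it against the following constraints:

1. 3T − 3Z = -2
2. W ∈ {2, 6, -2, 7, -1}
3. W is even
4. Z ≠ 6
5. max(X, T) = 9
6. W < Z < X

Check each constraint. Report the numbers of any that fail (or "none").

1. 3T − 3Z = 3(6) − 3(6) = 0, not -2  ✗
2. W = 2 is in {2, 6, -2, 7, -1}  ✓
3. W = 2 is even  ✓
4. Z = 6, but 6 is required to differ  ✗
5. max(9, 6) = 9  ✓
6. values 2 < 6 < 9  ✓

Constraints 1 and 4 do not hold.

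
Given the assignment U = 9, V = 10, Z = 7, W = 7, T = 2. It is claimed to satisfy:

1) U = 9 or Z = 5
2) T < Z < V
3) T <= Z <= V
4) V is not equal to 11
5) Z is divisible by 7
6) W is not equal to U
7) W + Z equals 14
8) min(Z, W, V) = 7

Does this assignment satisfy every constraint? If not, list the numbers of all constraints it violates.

1) U = 9 = 9 (first disjunct)  yes
2) values 2 < 7 < 10  yes
3) values 2 <= 7 <= 10  yes
4) V = 10, and 10 ≠ 11  yes
5) 7 / 7 = 1, so 7 divides 7  yes
6) W = 7, U = 9; distinct  yes
7) W + Z = 7 + 7 = 14  yes
8) min(7, 7, 10) = 7  yes

The assignment satisfies every constraint.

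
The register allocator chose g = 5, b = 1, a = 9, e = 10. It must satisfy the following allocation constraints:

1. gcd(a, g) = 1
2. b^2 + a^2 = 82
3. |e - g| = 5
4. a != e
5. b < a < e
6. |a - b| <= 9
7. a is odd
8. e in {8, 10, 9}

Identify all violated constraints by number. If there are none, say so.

All constraints are satisfied.

1. gcd(9, 5) = 1 — holds.
2. b^2 + a^2 = 1^2 + 9^2 = 1 + 81 = 82 — holds.
3. |10 - 5| = 5 — holds.
4. a = 9, e = 10; distinct — holds.
5. values 1 < 9 < 10 — holds.
6. |9 - 1| = 8; 8 ≤ 9 — holds.
7. a = 9 is odd — holds.
8. e = 10 is in {8, 10, 9} — holds.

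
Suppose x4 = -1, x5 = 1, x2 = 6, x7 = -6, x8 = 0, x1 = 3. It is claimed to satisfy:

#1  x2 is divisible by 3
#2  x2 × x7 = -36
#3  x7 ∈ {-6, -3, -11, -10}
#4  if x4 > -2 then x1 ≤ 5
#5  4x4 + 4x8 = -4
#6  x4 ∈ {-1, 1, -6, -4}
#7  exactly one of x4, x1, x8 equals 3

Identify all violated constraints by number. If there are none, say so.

All constraints are satisfied.

#1 6 / 3 = 2, so 3 divides 6 — satisfied.
#2 x2 × x7 = 6 × (-6) = -36 — satisfied.
#3 x7 = -6 is in {-6, -3, -11, -10} — satisfied.
#4 x4 = -1 > -2, so we need x1 ≤ 5; x1 = 3 ≤ 5 — satisfied.
#5 4x4 + 4x8 = 4(-1) + 4(0) = -4 — satisfied.
#6 x4 = -1 is in {-1, 1, -6, -4} — satisfied.
#7 x4=-1, x1=3, x8=0; 1 of them equals 3 — satisfied.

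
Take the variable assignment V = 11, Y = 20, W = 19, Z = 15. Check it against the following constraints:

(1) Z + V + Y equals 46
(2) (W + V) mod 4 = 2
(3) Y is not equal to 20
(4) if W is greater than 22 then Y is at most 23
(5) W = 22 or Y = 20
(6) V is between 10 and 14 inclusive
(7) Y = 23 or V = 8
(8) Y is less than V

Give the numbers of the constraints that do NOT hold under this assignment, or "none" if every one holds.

The assignment fails constraints 3, 7, 8.

(1) Z + V + Y = 15 + 11 + 20 = 46  holds
(2) W + V = 30; 30 mod 4 = 2  holds
(3) Y = 20, but 20 is required to differ  fails
(4) W = 19, not > 22; antecedent false, conditional vacuously true  holds
(5) W = 19 ≠ 22, but Y = 20 = 20 (second disjunct)  holds
(6) V = 11 lies in [10, 14]  holds
(7) Y = 20 ≠ 23 and V = 11 ≠ 8; both disjuncts false  fails
(8) Y = 20, V = 11; 20 ≥ 11 (want <)  fails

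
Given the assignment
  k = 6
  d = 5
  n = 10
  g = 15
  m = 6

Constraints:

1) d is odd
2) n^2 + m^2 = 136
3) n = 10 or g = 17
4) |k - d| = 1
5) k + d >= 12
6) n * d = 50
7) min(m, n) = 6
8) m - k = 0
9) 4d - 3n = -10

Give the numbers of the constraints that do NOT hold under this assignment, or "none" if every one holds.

Violated: 5.

1) d = 5 is odd — satisfied.
2) n^2 + m^2 = 10^2 + 6^2 = 100 + 36 = 136 — satisfied.
3) n = 10 = 10 (first disjunct) — satisfied.
4) |6 - 5| = 1 — satisfied.
5) k + d = 6 + 5 = 11; 11 < 12, bound 12 not met — violated.
6) n * d = 10 * 5 = 50 — satisfied.
7) min(6, 10) = 6 — satisfied.
8) m - k = 6 - 6 = 0 — satisfied.
9) 4d - 3n = 4(5) - 3(10) = -10 — satisfied.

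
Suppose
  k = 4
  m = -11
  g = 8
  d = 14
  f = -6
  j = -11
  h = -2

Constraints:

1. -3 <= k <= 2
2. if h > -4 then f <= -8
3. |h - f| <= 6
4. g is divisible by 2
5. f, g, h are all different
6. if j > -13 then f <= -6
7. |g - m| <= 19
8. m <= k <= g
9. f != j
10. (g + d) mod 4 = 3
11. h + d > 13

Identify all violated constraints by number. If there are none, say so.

Violated: 1, 2, 10, 11.

1. k = 4 is outside [-3, 2] — does not hold.
2. h = -2 > -4, so we need f ≤ -8; but f = -6 > -8 — does not hold.
3. |-2 - (-6)| = 4; 4 ≤ 6 — holds.
4. 8 / 2 = 4, so 2 divides 8 — holds.
5. values -6, 8, -2 are pairwise distinct — holds.
6. j = -11 > -13, so we need f ≤ -6; f = -6 ≤ -6 — holds.
7. |8 - (-11)| = 19; 19 ≤ 19 — holds.
8. values -11 <= 4 <= 8 — holds.
9. f = -6, j = -11; distinct — holds.
10. g + d = 22; 22 mod 4 = 2, not 3 — does not hold.
11. h + d = -2 + 14 = 12; 12 ≤ 13, bound 13 not met — does not hold.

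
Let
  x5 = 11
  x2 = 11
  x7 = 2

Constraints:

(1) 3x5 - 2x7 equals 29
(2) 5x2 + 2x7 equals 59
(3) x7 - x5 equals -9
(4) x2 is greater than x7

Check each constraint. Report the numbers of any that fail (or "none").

Yes — all constraints hold.

(1) 3x5 - 2x7 = 3(11) - 2(2) = 29  ✓
(2) 5x2 + 2x7 = 5(11) + 2(2) = 59  ✓
(3) x7 - x5 = 2 - 11 = -9  ✓
(4) x2 = 11, x7 = 2; 11 > 2  ✓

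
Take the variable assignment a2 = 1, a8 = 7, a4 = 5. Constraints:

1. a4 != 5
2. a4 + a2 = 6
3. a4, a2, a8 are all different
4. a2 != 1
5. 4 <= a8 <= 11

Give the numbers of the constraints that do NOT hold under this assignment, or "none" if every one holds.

1. a4 = 5, but 5 is required to differ — does not hold.
2. a4 + a2 = 5 + 1 = 6 — holds.
3. values 5, 1, 7 are pairwise distinct — holds.
4. a2 = 1, but 1 is required to differ — does not hold.
5. a8 = 7 lies in [4, 11] — holds.

No — constraints 1 and 4 are not satisfied.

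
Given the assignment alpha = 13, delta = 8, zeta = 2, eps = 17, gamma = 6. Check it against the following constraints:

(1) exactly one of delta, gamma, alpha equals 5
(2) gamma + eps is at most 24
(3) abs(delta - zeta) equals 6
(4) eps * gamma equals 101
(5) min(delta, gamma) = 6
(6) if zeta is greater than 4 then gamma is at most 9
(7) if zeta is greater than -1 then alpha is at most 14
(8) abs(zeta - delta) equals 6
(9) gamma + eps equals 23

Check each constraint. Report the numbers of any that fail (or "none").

(1) delta=8, gamma=6, alpha=13; 0 of them equal 5, not exactly one — fails.
(2) gamma + eps = 6 + 17 = 23; 23 ≤ 24 — holds.
(3) abs(8 - 2) = 6 — holds.
(4) eps * gamma = 17 * 6 = 102, not 101 — fails.
(5) min(8, 6) = 6 — holds.
(6) zeta = 2, not > 4; antecedent false, conditional vacuously true — holds.
(7) zeta = 2 > -1, so we need alpha ≤ 14; alpha = 13 ≤ 14 — holds.
(8) abs(2 - 8) = 6 — holds.
(9) gamma + eps = 6 + 17 = 23 — holds.

Violated: 1 and 4.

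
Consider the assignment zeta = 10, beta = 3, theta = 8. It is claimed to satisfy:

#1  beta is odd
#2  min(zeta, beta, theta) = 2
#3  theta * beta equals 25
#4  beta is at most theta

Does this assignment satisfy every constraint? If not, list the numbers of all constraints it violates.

#1 beta = 3 is odd — satisfied.
#2 min(10, 3, 8) = 3, not 2 — violated.
#3 theta * beta = 8 * 3 = 24, not 25 — violated.
#4 beta = 3, theta = 8; 3 ≤ 8 — satisfied.

Constraints 2 and 3 do not hold.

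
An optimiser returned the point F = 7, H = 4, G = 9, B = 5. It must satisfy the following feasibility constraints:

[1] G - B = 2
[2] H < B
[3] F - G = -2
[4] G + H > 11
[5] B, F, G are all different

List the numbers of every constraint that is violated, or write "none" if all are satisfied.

Constraint 1 is violated.

[1] G - B = 9 - 5 = 4, not 2 — does not hold.
[2] H = 4, B = 5; 4 < 5 — holds.
[3] F - G = 7 - 9 = -2 — holds.
[4] G + H = 9 + 4 = 13; 13 > 11 — holds.
[5] values 5, 7, 9 are pairwise distinct — holds.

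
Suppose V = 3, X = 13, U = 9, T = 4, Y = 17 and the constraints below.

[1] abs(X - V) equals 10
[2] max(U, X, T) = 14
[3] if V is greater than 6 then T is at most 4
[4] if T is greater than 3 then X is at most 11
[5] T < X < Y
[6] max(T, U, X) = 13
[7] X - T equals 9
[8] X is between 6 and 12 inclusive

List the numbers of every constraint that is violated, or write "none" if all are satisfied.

[1] abs(13 - 3) = 10  ✓
[2] max(9, 13, 4) = 13, not 14  ✗
[3] V = 3, not > 6; antecedent false, conditional vacuously true  ✓
[4] T = 4 > 3, so we need X ≤ 11; but X = 13 > 11  ✗
[5] values 4 < 13 < 17  ✓
[6] max(4, 9, 13) = 13  ✓
[7] X - T = 13 - 4 = 9  ✓
[8] X = 13 is outside [6, 12]  ✗

Constraints 2, 4, 8 do not hold.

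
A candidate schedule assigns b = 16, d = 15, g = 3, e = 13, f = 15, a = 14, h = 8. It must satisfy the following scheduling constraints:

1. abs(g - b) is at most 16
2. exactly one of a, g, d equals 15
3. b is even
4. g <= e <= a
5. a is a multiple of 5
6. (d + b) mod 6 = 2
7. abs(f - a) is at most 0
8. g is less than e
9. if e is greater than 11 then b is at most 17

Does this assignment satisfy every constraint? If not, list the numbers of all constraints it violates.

Constraints 5, 6, 7 do not hold.

1. abs(3 - 16) = 13; 13 ≤ 16 — holds.
2. a=14, g=3, d=15; 1 of them equals 15 — holds.
3. b = 16 is even — holds.
4. values 3 <= 13 <= 14 — holds.
5. 14 = 5*2 + 4, so 5 does not divide 14 — fails.
6. d + b = 31; 31 mod 6 = 1, not 2 — fails.
7. abs(15 - 14) = 1; 1 > 0, exceeds bound 0 — fails.
8. g = 3, e = 13; 3 < 13 — holds.
9. e = 13 > 11, so we need b ≤ 17; b = 16 ≤ 17 — holds.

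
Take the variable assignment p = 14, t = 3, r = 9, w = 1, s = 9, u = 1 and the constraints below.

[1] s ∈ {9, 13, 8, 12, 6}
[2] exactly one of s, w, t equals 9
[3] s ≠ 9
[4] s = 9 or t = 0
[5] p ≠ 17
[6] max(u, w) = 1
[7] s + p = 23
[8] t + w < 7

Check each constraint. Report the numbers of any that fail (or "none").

[1] s = 9 is in {9, 13, 8, 12, 6}  ✓
[2] s=9, w=1, t=3; 1 of them equals 9  ✓
[3] s = 9, but 9 is required to differ  ✗
[4] s = 9 = 9 (first disjunct)  ✓
[5] p = 14, and 14 ≠ 17  ✓
[6] max(1, 1) = 1  ✓
[7] s + p = 9 + 14 = 23  ✓
[8] t + w = 3 + 1 = 4; 4 < 7  ✓

The assignment fails constraint 3.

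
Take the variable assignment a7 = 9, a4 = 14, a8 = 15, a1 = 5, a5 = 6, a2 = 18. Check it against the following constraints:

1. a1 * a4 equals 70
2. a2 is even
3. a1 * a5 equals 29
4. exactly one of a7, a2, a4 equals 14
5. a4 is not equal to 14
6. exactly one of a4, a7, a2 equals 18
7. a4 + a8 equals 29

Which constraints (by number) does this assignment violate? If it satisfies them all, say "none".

1. a1 * a4 = 5 * 14 = 70 — holds.
2. a2 = 18 is even — holds.
3. a1 * a5 = 5 * 6 = 30, not 29 — fails.
4. a7=9, a2=18, a4=14; 1 of them equals 14 — holds.
5. a4 = 14, but 14 is required to differ — fails.
6. a4=14, a7=9, a2=18; 1 of them equals 18 — holds.
7. a4 + a8 = 14 + 15 = 29 — holds.

Constraints 3 and 5 do not hold.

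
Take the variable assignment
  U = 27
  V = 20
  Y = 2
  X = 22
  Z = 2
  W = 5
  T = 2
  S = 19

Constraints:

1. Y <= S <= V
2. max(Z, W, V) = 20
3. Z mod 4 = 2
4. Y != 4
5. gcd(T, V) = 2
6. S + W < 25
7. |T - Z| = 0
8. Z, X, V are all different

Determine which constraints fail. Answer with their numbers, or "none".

1. values 2 <= 19 <= 20 — holds.
2. max(2, 5, 20) = 20 — holds.
3. 2 mod 4 = 2 — holds.
4. Y = 2, and 2 ≠ 4 — holds.
5. gcd(2, 20) = 2 — holds.
6. S + W = 19 + 5 = 24; 24 < 25 — holds.
7. |2 - 2| = 0 — holds.
8. values 2, 22, 20 are pairwise distinct — holds.

All constraints are satisfied.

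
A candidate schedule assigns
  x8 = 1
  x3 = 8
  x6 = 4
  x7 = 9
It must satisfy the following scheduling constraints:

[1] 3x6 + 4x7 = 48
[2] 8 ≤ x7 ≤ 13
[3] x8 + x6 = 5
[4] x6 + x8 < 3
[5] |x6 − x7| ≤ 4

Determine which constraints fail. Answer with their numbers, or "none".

[1] 3x6 + 4x7 = 3(4) + 4(9) = 48 — satisfied.
[2] x7 = 9 lies in [8, 13] — satisfied.
[3] x8 + x6 = 1 + 4 = 5 — satisfied.
[4] x6 + x8 = 4 + 1 = 5; 5 ≥ 3, bound 3 not met — violated.
[5] |4 − 9| = 5; 5 > 4, exceeds bound 4 — violated.

Constraints 4, 5 are violated.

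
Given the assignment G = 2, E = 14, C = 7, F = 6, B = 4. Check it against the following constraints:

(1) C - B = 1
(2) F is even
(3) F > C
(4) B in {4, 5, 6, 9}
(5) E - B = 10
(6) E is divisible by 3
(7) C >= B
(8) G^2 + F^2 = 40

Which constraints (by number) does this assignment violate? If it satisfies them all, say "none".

Constraints 1, 3, and 6 are violated.

(1) C - B = 7 - 4 = 3, not 1  fails
(2) F = 6 is even  holds
(3) F = 6, C = 7; 6 ≤ 7 (want >)  fails
(4) B = 4 is in {4, 5, 6, 9}  holds
(5) E - B = 14 - 4 = 10  holds
(6) 14 = 3*4 + 2, so 3 does not divide 14  fails
(7) C = 7, B = 4; 7 ≥ 4  holds
(8) G^2 + F^2 = 2^2 + 6^2 = 4 + 36 = 40  holds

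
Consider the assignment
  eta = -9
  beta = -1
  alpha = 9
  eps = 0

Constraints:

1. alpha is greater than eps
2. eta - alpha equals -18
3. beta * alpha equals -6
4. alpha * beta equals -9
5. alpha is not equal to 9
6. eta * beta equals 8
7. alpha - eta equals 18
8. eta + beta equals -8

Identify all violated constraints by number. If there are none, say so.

1. alpha = 9, eps = 0; 9 > 0 — OK.
2. eta - alpha = -9 - 9 = -18 — OK.
3. beta * alpha = -1 * 9 = -9, not -6 — violated.
4. alpha * beta = 9 * (-1) = -9 — OK.
5. alpha = 9, but 9 is required to differ — violated.
6. eta * beta = -9 * (-1) = 9, not 8 — violated.
7. alpha - eta = 9 - (-9) = 18 — OK.
8. eta + beta = -9 + (-1) = -10, not -8 — violated.

The assignment fails constraints 3, 5, 6, and 8.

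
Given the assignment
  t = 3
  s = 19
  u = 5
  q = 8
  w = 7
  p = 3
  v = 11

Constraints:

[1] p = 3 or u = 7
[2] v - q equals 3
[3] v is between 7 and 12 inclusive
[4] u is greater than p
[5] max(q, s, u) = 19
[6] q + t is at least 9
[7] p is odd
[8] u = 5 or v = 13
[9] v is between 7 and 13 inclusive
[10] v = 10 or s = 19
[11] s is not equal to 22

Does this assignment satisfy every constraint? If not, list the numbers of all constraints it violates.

Yes — all constraints hold.

[1] p = 3 = 3 (first disjunct) — OK.
[2] v - q = 11 - 8 = 3 — OK.
[3] v = 11 lies in [7, 12] — OK.
[4] u = 5, p = 3; 5 > 3 — OK.
[5] max(8, 19, 5) = 19 — OK.
[6] q + t = 8 + 3 = 11; 11 ≥ 9 — OK.
[7] p = 3 is odd — OK.
[8] u = 5 = 5 (first disjunct) — OK.
[9] v = 11 lies in [7, 13] — OK.
[10] v = 11 ≠ 10, but s = 19 = 19 (second disjunct) — OK.
[11] s = 19, and 19 ≠ 22 — OK.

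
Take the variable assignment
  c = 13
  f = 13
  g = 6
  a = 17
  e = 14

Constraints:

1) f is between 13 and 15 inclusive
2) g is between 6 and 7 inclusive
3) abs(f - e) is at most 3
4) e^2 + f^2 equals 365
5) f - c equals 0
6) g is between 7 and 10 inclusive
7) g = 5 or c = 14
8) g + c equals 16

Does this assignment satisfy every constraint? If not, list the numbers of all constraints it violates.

No — constraints 6, 7, and 8 are not satisfied.

1) f = 13 lies in [13, 15]  ✓
2) g = 6 lies in [6, 7]  ✓
3) abs(13 - 14) = 1; 1 ≤ 3  ✓
4) e^2 + f^2 = 14^2 + 13^2 = 196 + 169 = 365  ✓
5) f - c = 13 - 13 = 0  ✓
6) g = 6 is outside [7, 10]  ✗
7) g = 6 ≠ 5 and c = 13 ≠ 14; both disjuncts false  ✗
8) g + c = 6 + 13 = 19, not 16  ✗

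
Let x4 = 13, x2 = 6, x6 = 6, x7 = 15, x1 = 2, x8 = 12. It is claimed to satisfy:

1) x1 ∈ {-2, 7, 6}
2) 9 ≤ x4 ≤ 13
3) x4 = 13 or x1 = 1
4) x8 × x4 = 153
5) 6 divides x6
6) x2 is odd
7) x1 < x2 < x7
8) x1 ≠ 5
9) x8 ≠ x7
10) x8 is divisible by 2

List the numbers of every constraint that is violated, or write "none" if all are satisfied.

Constraints 1, 4, and 6 are violated.

1) x1 = 2 is not in {-2, 7, 6}  no
2) x4 = 13 lies in [9, 13]  yes
3) x4 = 13 = 13 (first disjunct)  yes
4) x8 × x4 = 12 × 13 = 156, not 153  no
5) 6 / 6 = 1, so 6 divides 6  yes
6) x2 = 6 is even  no
7) values 2 < 6 < 15  yes
8) x1 = 2, and 2 ≠ 5  yes
9) x8 = 12, x7 = 15; distinct  yes
10) 12 / 2 = 6, so 2 divides 12  yes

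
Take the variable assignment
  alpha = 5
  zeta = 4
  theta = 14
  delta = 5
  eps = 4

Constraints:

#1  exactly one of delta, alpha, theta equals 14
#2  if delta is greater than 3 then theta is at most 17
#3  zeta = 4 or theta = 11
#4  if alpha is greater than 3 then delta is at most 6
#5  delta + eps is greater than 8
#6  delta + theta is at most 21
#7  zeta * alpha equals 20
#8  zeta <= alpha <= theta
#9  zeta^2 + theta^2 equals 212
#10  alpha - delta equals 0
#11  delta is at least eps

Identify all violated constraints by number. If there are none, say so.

Yes — all constraints hold.

#1 delta=5, alpha=5, theta=14; 1 of them equals 14 — holds.
#2 delta = 5 > 3, so we need theta ≤ 17; theta = 14 ≤ 17 — holds.
#3 zeta = 4 = 4 (first disjunct) — holds.
#4 alpha = 5 > 3, so we need delta ≤ 6; delta = 5 ≤ 6 — holds.
#5 delta + eps = 5 + 4 = 9; 9 > 8 — holds.
#6 delta + theta = 5 + 14 = 19; 19 ≤ 21 — holds.
#7 zeta * alpha = 4 * 5 = 20 — holds.
#8 values 4 <= 5 <= 14 — holds.
#9 zeta^2 + theta^2 = 4^2 + 14^2 = 16 + 196 = 212 — holds.
#10 alpha - delta = 5 - 5 = 0 — holds.
#11 delta = 5, eps = 4; 5 ≥ 4 — holds.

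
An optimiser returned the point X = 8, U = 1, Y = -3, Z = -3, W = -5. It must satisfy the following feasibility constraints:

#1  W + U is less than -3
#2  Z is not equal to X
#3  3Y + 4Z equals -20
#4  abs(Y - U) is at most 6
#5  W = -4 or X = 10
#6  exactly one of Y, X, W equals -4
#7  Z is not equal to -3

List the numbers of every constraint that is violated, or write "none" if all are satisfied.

Violated: 3, 5, 6, 7.

#1 W + U = -5 + 1 = -4; -4 < -3 — holds.
#2 Z = -3, X = 8; distinct — holds.
#3 3Y + 4Z = 3(-3) + 4(-3) = -21, not -20 — fails.
#4 abs(-3 - 1) = 4; 4 ≤ 6 — holds.
#5 W = -5 ≠ -4 and X = 8 ≠ 10; both disjuncts false — fails.
#6 Y=-3, X=8, W=-5; 0 of them equal -4, not exactly one — fails.
#7 Z = -3, but -3 is required to differ — fails.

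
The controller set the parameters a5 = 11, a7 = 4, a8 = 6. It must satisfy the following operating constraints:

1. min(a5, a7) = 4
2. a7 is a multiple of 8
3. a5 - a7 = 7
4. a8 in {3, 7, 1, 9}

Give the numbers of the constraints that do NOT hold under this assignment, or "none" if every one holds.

1. min(11, 4) = 4  ✔
2. 4 = 8*0 + 4, so 8 does not divide 4  ✘
3. a5 - a7 = 11 - 4 = 7  ✔
4. a8 = 6 is not in {3, 7, 1, 9}  ✘

The assignment fails constraints 2, 4.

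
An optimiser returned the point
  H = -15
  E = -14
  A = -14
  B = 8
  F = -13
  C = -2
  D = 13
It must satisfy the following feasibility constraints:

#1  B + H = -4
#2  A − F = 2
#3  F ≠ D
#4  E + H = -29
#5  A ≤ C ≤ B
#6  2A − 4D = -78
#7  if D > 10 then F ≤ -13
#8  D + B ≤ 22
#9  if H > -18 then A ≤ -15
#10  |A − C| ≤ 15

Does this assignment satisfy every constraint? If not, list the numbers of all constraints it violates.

#1 B + H = 8 + (-15) = -7, not -4 — does not hold.
#2 A − F = -14 − (-13) = -1, not 2 — does not hold.
#3 F = -13, D = 13; distinct — holds.
#4 E + H = -14 + (-15) = -29 — holds.
#5 values -14 ≤ -2 ≤ 8 — holds.
#6 2A − 4D = 2(-14) − 4(13) = -80, not -78 — does not hold.
#7 D = 13 > 10, so we need F ≤ -13; F = -13 ≤ -13 — holds.
#8 D + B = 13 + 8 = 21; 21 ≤ 22 — holds.
#9 H = -15 > -18, so we need A ≤ -15; but A = -14 > -15 — does not hold.
#10 |-14 − (-2)| = 12; 12 ≤ 15 — holds.

Constraints 1, 2, 6, and 9 are violated.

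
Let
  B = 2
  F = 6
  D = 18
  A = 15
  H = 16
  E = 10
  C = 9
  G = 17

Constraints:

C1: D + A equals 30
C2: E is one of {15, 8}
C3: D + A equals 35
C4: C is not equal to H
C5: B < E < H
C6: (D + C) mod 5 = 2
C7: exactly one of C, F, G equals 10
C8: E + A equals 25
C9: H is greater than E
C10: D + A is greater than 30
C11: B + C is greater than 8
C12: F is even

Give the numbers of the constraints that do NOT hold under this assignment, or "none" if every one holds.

No — constraints 1, 2, 3, 7 are not satisfied.

C1: D + A = 18 + 15 = 33, not 30  fails
C2: E = 10 is not in {15, 8}  fails
C3: D + A = 18 + 15 = 33, not 35  fails
C4: C = 9, H = 16; distinct  holds
C5: values 2 < 10 < 16  holds
C6: D + C = 27; 27 mod 5 = 2  holds
C7: C=9, F=6, G=17; 0 of them equal 10, not exactly one  fails
C8: E + A = 10 + 15 = 25  holds
C9: H = 16, E = 10; 16 > 10  holds
C10: D + A = 18 + 15 = 33; 33 > 30  holds
C11: B + C = 2 + 9 = 11; 11 > 8  holds
C12: F = 6 is even  holds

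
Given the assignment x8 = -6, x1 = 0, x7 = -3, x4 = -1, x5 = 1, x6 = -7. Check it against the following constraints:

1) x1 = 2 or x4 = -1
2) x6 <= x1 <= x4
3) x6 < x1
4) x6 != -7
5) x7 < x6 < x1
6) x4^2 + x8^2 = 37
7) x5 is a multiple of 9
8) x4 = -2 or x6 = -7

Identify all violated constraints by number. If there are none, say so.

1) x1 = 0 ≠ 2, but x4 = -1 = -1 (second disjunct) — satisfied.
2) values -7, 0, -1; x1 = 0 is not <= x4 = -1 — violated.
3) x6 = -7, x1 = 0; -7 < 0 — satisfied.
4) x6 = -7, but -7 is required to differ — violated.
5) values -3, -7, 0; x7 = -3 is not < x6 = -7 — violated.
6) x4^2 + x8^2 = (-1)^2 + (-6)^2 = 1 + 36 = 37 — satisfied.
7) 1 = 9*0 + 1, so 9 does not divide 1 — violated.
8) x4 = -1 ≠ -2, but x6 = -7 = -7 (second disjunct) — satisfied.

Violated: 2, 4, 5, 7.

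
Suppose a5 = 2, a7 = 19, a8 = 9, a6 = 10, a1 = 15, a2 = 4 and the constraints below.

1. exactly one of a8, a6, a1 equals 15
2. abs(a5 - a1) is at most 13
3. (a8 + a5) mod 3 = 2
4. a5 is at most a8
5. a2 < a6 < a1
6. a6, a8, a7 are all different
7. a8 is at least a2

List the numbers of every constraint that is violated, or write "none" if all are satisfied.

None — every constraint holds.

1. a8=9, a6=10, a1=15; 1 of them equals 15 — holds.
2. abs(2 - 15) = 13; 13 ≤ 13 — holds.
3. a8 + a5 = 11; 11 mod 3 = 2 — holds.
4. a5 = 2, a8 = 9; 2 ≤ 9 — holds.
5. values 4 < 10 < 15 — holds.
6. values 10, 9, 19 are pairwise distinct — holds.
7. a8 = 9, a2 = 4; 9 ≥ 4 — holds.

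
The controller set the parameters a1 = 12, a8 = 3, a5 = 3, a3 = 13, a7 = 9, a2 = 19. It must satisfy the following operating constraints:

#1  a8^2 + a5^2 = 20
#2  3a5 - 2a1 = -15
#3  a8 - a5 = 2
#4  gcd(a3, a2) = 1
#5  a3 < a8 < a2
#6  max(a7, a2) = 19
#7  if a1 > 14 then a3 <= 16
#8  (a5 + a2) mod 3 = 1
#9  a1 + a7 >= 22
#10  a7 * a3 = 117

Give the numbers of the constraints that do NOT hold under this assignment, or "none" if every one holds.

Violated: 1, 3, 5, and 9.

#1 a8^2 + a5^2 = 3^2 + 3^2 = 9 + 9 = 18, not 20 — violated.
#2 3a5 - 2a1 = 3(3) - 2(12) = -15 — OK.
#3 a8 - a5 = 3 - 3 = 0, not 2 — violated.
#4 gcd(13, 19) = 1 — OK.
#5 values 13, 3, 19; a3 = 13 is not < a8 = 3 — violated.
#6 max(9, 19) = 19 — OK.
#7 a1 = 12, not > 14; antecedent false, conditional vacuously true — OK.
#8 a5 + a2 = 22; 22 mod 3 = 1 — OK.
#9 a1 + a7 = 12 + 9 = 21; 21 < 22, bound 22 not met — violated.
#10 a7 * a3 = 9 * 13 = 117 — OK.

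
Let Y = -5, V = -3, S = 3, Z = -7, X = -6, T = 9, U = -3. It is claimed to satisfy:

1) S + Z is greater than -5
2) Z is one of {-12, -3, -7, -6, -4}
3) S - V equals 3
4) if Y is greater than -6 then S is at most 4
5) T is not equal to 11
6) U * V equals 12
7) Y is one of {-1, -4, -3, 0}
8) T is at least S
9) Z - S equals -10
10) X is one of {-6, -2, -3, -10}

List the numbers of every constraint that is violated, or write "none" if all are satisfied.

1) S + Z = 3 + (-7) = -4; -4 > -5  holds
2) Z = -7 is in {-12, -3, -7, -6, -4}  holds
3) S - V = 3 - (-3) = 6, not 3  fails
4) Y = -5 > -6, so we need S ≤ 4; S = 3 ≤ 4  holds
5) T = 9, and 9 ≠ 11  holds
6) U * V = -3 * (-3) = 9, not 12  fails
7) Y = -5 is not in {-1, -4, -3, 0}  fails
8) T = 9, S = 3; 9 ≥ 3  holds
9) Z - S = -7 - 3 = -10  holds
10) X = -6 is in {-6, -2, -3, -10}  holds

Violated: 3, 6, 7.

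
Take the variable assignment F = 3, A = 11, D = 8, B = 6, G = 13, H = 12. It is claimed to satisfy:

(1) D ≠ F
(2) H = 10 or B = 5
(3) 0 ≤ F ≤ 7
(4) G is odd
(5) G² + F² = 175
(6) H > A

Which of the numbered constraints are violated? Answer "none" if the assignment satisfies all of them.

No — constraints 2, 5 are not satisfied.

(1) D = 8, F = 3; distinct — holds.
(2) H = 12 ≠ 10 and B = 6 ≠ 5; both disjuncts false — fails.
(3) F = 3 lies in [0, 7] — holds.
(4) G = 13 is odd — holds.
(5) G² + F² = 13² + 3² = 169 + 9 = 178, not 175 — fails.
(6) H = 12, A = 11; 12 > 11 — holds.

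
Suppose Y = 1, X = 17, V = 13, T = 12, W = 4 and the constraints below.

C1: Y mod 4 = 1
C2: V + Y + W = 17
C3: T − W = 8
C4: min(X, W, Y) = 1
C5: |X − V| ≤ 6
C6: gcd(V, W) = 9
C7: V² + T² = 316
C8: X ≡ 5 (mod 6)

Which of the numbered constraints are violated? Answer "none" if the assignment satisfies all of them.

C1: 1 mod 4 = 1  ✓
C2: V + Y + W = 13 + 1 + 4 = 18, not 17  ✗
C3: T − W = 12 − 4 = 8  ✓
C4: min(17, 4, 1) = 1  ✓
C5: |17 − 13| = 4; 4 ≤ 6  ✓
C6: gcd(13, 4) = 1, not 9  ✗
C7: V² + T² = 13² + 12² = 169 + 144 = 313, not 316  ✗
C8: 17 mod 6 = 5  ✓

The assignment fails constraints 2, 6, and 7.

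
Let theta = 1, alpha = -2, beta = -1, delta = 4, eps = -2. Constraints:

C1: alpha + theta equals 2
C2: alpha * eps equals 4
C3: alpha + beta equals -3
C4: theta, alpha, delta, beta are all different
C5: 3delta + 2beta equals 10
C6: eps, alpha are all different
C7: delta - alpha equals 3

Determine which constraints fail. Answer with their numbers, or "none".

C1: alpha + theta = -2 + 1 = -1, not 2 — does not hold.
C2: alpha * eps = -2 * (-2) = 4 — holds.
C3: alpha + beta = -2 + (-1) = -3 — holds.
C4: values 1, -2, 4, -1 are pairwise distinct — holds.
C5: 3delta + 2beta = 3(4) + 2(-1) = 10 — holds.
C6: eps = alpha = -2, not all different — does not hold.
C7: delta - alpha = 4 - (-2) = 6, not 3 — does not hold.

Constraints 1, 6, and 7 do not hold.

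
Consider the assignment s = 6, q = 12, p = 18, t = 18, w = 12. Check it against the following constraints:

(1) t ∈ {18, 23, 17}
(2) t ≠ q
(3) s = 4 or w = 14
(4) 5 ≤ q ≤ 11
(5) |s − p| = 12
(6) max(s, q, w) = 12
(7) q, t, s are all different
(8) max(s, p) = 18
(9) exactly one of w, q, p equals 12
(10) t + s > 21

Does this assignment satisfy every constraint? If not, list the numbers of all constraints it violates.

The assignment fails constraints 3, 4, 9.

(1) t = 18 is in {18, 23, 17}  holds
(2) t = 18, q = 12; distinct  holds
(3) s = 6 ≠ 4 and w = 12 ≠ 14; both disjuncts false  fails
(4) q = 12 is outside [5, 11]  fails
(5) |6 − 18| = 12  holds
(6) max(6, 12, 12) = 12  holds
(7) values 12, 18, 6 are pairwise distinct  holds
(8) max(6, 18) = 18  holds
(9) w=12, q=12, p=18; 2 of them equal 12, not exactly one  fails
(10) t + s = 18 + 6 = 24; 24 > 21  holds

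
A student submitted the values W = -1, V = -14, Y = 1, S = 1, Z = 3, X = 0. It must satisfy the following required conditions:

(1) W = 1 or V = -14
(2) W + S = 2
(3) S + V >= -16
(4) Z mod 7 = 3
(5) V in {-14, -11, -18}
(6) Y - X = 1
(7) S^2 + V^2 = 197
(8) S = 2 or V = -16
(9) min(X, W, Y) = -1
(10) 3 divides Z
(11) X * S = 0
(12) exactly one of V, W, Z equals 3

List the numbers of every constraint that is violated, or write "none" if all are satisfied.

(1) W = -1 ≠ 1, but V = -14 = -14 (second disjunct) — OK.
(2) W + S = -1 + 1 = 0, not 2 — violated.
(3) S + V = 1 + (-14) = -13; -13 ≥ -16 — OK.
(4) 3 mod 7 = 3 — OK.
(5) V = -14 is in {-14, -11, -18} — OK.
(6) Y - X = 1 - 0 = 1 — OK.
(7) S^2 + V^2 = 1^2 + (-14)^2 = 1 + 196 = 197 — OK.
(8) S = 1 ≠ 2 and V = -14 ≠ -16; both disjuncts false — violated.
(9) min(0, -1, 1) = -1 — OK.
(10) 3 / 3 = 1, so 3 divides 3 — OK.
(11) X * S = 0 * 1 = 0 — OK.
(12) V=-14, W=-1, Z=3; 1 of them equals 3 — OK.

The assignment fails constraints 2, 8.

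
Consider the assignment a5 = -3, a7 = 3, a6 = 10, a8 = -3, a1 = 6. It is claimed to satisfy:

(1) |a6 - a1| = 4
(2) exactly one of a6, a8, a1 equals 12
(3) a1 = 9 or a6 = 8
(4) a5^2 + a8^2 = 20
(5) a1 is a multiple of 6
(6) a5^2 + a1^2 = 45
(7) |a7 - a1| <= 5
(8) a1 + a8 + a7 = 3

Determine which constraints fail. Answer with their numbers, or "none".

(1) |10 - 6| = 4 — holds.
(2) a6=10, a8=-3, a1=6; 0 of them equal 12, not exactly one — fails.
(3) a1 = 6 ≠ 9 and a6 = 10 ≠ 8; both disjuncts false — fails.
(4) a5^2 + a8^2 = (-3)^2 + (-3)^2 = 9 + 9 = 18, not 20 — fails.
(5) 6 / 6 = 1, so 6 divides 6 — holds.
(6) a5^2 + a1^2 = (-3)^2 + 6^2 = 9 + 36 = 45 — holds.
(7) |3 - 6| = 3; 3 ≤ 5 — holds.
(8) a1 + a8 + a7 = 6 + (-3) + 3 = 6, not 3 — fails.

The assignment fails constraints 2, 3, 4, and 8.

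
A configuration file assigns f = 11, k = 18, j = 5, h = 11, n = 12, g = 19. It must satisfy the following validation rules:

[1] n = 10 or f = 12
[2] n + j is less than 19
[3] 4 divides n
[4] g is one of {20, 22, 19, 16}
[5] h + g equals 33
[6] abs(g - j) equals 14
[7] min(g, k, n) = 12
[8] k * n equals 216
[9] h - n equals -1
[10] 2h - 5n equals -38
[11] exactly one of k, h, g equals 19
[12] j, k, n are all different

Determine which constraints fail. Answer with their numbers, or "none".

[1] n = 12 ≠ 10 and f = 11 ≠ 12; both disjuncts false  fails
[2] n + j = 12 + 5 = 17; 17 < 19  holds
[3] 12 / 4 = 3, so 4 divides 12  holds
[4] g = 19 is in {20, 22, 19, 16}  holds
[5] h + g = 11 + 19 = 30, not 33  fails
[6] abs(19 - 5) = 14  holds
[7] min(19, 18, 12) = 12  holds
[8] k * n = 18 * 12 = 216  holds
[9] h - n = 11 - 12 = -1  holds
[10] 2h - 5n = 2(11) - 5(12) = -38  holds
[11] k=18, h=11, g=19; 1 of them equals 19  holds
[12] values 5, 18, 12 are pairwise distinct  holds

The assignment fails constraints 1, 5.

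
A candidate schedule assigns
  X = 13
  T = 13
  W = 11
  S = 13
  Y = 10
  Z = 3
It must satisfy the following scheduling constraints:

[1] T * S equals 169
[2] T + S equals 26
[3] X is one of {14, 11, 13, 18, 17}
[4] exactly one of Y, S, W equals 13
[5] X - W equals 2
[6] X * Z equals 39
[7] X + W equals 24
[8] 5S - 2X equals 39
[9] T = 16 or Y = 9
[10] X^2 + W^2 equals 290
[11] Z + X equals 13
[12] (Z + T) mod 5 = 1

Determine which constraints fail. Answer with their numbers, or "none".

Constraints 9 and 11 do not hold.

[1] T * S = 13 * 13 = 169 — OK.
[2] T + S = 13 + 13 = 26 — OK.
[3] X = 13 is in {14, 11, 13, 18, 17} — OK.
[4] Y=10, S=13, W=11; 1 of them equals 13 — OK.
[5] X - W = 13 - 11 = 2 — OK.
[6] X * Z = 13 * 3 = 39 — OK.
[7] X + W = 13 + 11 = 24 — OK.
[8] 5S - 2X = 5(13) - 2(13) = 39 — OK.
[9] T = 13 ≠ 16 and Y = 10 ≠ 9; both disjuncts false — violated.
[10] X^2 + W^2 = 13^2 + 11^2 = 169 + 121 = 290 — OK.
[11] Z + X = 3 + 13 = 16, not 13 — violated.
[12] Z + T = 16; 16 mod 5 = 1 — OK.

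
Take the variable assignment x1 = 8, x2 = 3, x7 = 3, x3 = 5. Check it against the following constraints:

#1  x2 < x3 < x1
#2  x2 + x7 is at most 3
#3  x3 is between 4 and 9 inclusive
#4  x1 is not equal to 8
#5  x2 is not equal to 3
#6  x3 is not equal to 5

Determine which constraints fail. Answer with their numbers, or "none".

No — constraints 2, 4, 5, and 6 are not satisfied.

#1 values 3 < 5 < 8 — satisfied.
#2 x2 + x7 = 3 + 3 = 6; 6 > 3, bound 3 not met — violated.
#3 x3 = 5 lies in [4, 9] — satisfied.
#4 x1 = 8, but 8 is required to differ — violated.
#5 x2 = 3, but 3 is required to differ — violated.
#6 x3 = 5, but 5 is required to differ — violated.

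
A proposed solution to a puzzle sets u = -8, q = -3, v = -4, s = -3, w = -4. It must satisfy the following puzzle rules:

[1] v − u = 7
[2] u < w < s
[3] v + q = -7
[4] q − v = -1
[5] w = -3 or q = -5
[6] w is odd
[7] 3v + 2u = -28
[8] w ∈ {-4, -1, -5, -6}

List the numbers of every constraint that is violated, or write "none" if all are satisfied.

[1] v − u = -4 − (-8) = 4, not 7 — fails.
[2] values -8 < -4 < -3 — holds.
[3] v + q = -4 + (-3) = -7 — holds.
[4] q − v = -3 − (-4) = 1, not -1 — fails.
[5] w = -4 ≠ -3 and q = -3 ≠ -5; both disjuncts false — fails.
[6] w = -4 is even — fails.
[7] 3v + 2u = 3(-4) + 2(-8) = -28 — holds.
[8] w = -4 is in {-4, -1, -5, -6} — holds.

Violated: 1, 4, 5, and 6.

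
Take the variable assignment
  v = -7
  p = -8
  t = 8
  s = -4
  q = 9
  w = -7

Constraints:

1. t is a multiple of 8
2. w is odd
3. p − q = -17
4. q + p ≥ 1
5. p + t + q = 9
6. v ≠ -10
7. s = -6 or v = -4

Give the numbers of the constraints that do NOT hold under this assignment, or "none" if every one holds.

Violated: 7.

1. 8 / 8 = 1, so 8 divides 8  true
2. w = -7 is odd  true
3. p − q = -8 − 9 = -17  true
4. q + p = 9 + (-8) = 1; 1 ≥ 1  true
5. p + t + q = -8 + 8 + 9 = 9  true
6. v = -7, and -7 ≠ -10  true
7. s = -4 ≠ -6 and v = -7 ≠ -4; both disjuncts false  false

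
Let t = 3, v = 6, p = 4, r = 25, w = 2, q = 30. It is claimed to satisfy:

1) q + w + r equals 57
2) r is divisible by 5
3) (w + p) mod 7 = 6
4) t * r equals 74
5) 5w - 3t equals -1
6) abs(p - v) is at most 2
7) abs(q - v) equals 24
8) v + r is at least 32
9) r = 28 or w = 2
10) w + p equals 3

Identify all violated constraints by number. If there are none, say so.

1) q + w + r = 30 + 2 + 25 = 57  true
2) 25 / 5 = 5, so 5 divides 25  true
3) w + p = 6; 6 mod 7 = 6  true
4) t * r = 3 * 25 = 75, not 74  false
5) 5w - 3t = 5(2) - 3(3) = 1, not -1  false
6) abs(4 - 6) = 2; 2 ≤ 2  true
7) abs(30 - 6) = 24  true
8) v + r = 6 + 25 = 31; 31 < 32, bound 32 not met  false
9) r = 25 ≠ 28, but w = 2 = 2 (second disjunct)  true
10) w + p = 2 + 4 = 6, not 3  false

No — constraints 4, 5, 8, 10 are not satisfied.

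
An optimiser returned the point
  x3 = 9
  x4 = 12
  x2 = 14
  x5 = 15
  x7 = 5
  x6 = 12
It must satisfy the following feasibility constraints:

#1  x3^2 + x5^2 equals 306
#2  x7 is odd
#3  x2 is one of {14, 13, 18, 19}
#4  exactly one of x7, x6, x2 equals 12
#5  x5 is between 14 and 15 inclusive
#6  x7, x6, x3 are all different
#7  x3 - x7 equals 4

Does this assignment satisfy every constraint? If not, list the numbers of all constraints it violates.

#1 x3^2 + x5^2 = 9^2 + 15^2 = 81 + 225 = 306 — satisfied.
#2 x7 = 5 is odd — satisfied.
#3 x2 = 14 is in {14, 13, 18, 19} — satisfied.
#4 x7=5, x6=12, x2=14; 1 of them equals 12 — satisfied.
#5 x5 = 15 lies in [14, 15] — satisfied.
#6 values 5, 12, 9 are pairwise distinct — satisfied.
#7 x3 - x7 = 9 - 5 = 4 — satisfied.

None — every constraint holds.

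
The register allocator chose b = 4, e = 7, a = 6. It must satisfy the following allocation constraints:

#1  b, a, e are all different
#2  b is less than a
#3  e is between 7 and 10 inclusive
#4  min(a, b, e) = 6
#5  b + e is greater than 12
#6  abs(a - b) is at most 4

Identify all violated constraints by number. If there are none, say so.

The assignment fails constraints 4, 5.

#1 values 4, 6, 7 are pairwise distinct — OK.
#2 b = 4, a = 6; 4 < 6 — OK.
#3 e = 7 lies in [7, 10] — OK.
#4 min(6, 4, 7) = 4, not 6 — violated.
#5 b + e = 4 + 7 = 11; 11 ≤ 12, bound 12 not met — violated.
#6 abs(6 - 4) = 2; 2 ≤ 4 — OK.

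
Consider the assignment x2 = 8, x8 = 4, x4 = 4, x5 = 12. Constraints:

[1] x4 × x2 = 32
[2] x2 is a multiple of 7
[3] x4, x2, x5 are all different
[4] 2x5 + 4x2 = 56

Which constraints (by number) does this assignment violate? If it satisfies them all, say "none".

[1] x4 × x2 = 4 × 8 = 32 — OK.
[2] 8 = 7×1 + 1, so 7 does not divide 8 — violated.
[3] values 4, 8, 12 are pairwise distinct — OK.
[4] 2x5 + 4x2 = 2(12) + 4(8) = 56 — OK.

Constraint 2 does not hold.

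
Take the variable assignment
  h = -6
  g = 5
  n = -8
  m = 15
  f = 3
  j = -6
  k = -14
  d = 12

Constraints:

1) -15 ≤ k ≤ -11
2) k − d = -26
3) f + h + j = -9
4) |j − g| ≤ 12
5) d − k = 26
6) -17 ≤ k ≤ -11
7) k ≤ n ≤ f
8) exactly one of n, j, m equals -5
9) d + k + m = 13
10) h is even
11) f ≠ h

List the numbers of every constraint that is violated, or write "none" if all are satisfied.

1) k = -14 lies in [-15, -11] — holds.
2) k − d = -14 − 12 = -26 — holds.
3) f + h + j = 3 + (-6) + (-6) = -9 — holds.
4) |-6 − 5| = 11; 11 ≤ 12 — holds.
5) d − k = 12 − (-14) = 26 — holds.
6) k = -14 lies in [-17, -11] — holds.
7) values -14 ≤ -8 ≤ 3 — holds.
8) n=-8, j=-6, m=15; 0 of them equal -5, not exactly one — does not hold.
9) d + k + m = 12 + (-14) + 15 = 13 — holds.
10) h = -6 is even — holds.
11) f = 3, h = -6; distinct — holds.

Constraint 8 is violated.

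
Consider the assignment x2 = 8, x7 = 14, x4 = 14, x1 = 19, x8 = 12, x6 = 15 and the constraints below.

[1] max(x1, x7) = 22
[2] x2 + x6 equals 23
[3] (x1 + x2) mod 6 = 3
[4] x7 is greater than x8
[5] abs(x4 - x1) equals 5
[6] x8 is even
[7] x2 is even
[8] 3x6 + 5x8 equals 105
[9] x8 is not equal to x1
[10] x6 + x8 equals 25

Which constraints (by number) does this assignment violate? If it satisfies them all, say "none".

[1] max(19, 14) = 19, not 22 — violated.
[2] x2 + x6 = 8 + 15 = 23 — satisfied.
[3] x1 + x2 = 27; 27 mod 6 = 3 — satisfied.
[4] x7 = 14, x8 = 12; 14 > 12 — satisfied.
[5] abs(14 - 19) = 5 — satisfied.
[6] x8 = 12 is even — satisfied.
[7] x2 = 8 is even — satisfied.
[8] 3x6 + 5x8 = 3(15) + 5(12) = 105 — satisfied.
[9] x8 = 12, x1 = 19; distinct — satisfied.
[10] x6 + x8 = 15 + 12 = 27, not 25 — violated.

The assignment fails constraints 1, 10.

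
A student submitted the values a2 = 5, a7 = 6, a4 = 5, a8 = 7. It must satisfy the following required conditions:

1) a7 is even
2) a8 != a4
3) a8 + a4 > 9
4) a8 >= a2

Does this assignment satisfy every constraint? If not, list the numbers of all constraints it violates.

The assignment satisfies every constraint.

1) a7 = 6 is even — holds.
2) a8 = 7, a4 = 5; distinct — holds.
3) a8 + a4 = 7 + 5 = 12; 12 > 9 — holds.
4) a8 = 7, a2 = 5; 7 ≥ 5 — holds.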